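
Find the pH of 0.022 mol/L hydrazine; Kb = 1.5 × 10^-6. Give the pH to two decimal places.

pH = 10.26

N2H4 + H2O ⇌ N2H5+ + OH-
Kb = x²/(0.022 − x) = 1.5 × 10^-6
Neglecting x in the denominator: x = √(1.5 × 10^-6 × 0.022) = 1.82 × 10^-4 M
pOH = 3.74, so pH = 14.00 − pOH = 10.26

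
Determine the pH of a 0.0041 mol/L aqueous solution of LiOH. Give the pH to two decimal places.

LiOH is a strong base; [OH-] = 0.0041 M.
pOH = -log(0.0041) = 2.39
pH = 14.00 - 2.39 = 11.61

pH = 11.61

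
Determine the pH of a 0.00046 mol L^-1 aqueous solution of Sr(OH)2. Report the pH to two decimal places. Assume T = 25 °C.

Sr(OH)2 is a strong base (each formula unit releases 2 OH-); [OH-] = 0.00092 M.
pOH = -log(0.00092) = 3.04
pH = 14.00 - 3.04 = 10.96

pH = 10.96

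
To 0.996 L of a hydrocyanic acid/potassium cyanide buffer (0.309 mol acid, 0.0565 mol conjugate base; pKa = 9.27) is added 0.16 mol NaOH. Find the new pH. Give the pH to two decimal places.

OH- converts HCN to CN-: HCN → 0.149 mol, CN- → 0.216 mol.
pH = pKa + log([A⁻]/[HA]) = 9.27 + log(0.216/0.149) = 9.27 +0.161

pH = 9.43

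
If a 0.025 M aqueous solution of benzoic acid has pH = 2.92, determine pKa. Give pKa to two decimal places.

[H+] = 10^(-2.92) = 1.20 × 10^-3 M
At equilibrium [HA] = 0.025 − 1.20 × 10^-3 = 2.38 × 10^-2 M
Ka = [H+][A-]/[HA] = (1.20 × 10^-3)² / 2.38 × 10^-2 = 6.05 × 10^-5
pKa = -log(6.05 × 10^-5) = 4.22

pKa = 4.22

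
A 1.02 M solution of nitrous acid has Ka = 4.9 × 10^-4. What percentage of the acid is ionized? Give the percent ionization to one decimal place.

2.2%

HNO2 ⇌ NO2- + H+; let x = [H+] at equilibrium.
x ≈ √(Ka·C₀) = √(4.9 × 10^-4 × 1.02) = 2.24 × 10^-2 M
% ionization = x/C₀ × 100% = 2.24 × 10^-2/1.02 × 100% = 2.2%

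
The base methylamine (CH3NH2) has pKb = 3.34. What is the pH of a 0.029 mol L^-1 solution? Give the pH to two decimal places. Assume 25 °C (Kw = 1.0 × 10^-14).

CH3NH2 + H2O ⇌ CH3NH3+ + OH-
Kb = 10^(−3.34) = 4.57 × 10^-4
Kb = x²/(0.029 − x) = 4.57 × 10^-4
x is not negligible relative to C₀; solve x² + 0.000457·x − 1.33e-05 = 0.
x = [−0.000457 + √(0.000457² + 5.3e-05)]/2 = 3.42 × 10^-3 M
pOH = −log(3.42 × 10^-3) = 2.47; pH = 14.00 − 2.47 = 11.53

pH = 11.53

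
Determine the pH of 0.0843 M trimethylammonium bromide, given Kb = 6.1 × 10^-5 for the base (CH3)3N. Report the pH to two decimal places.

(CH3)3NH+ is the conjugate acid of the weak base (CH3)3N.
Ka = Kw/Kb = 1.0×10^-14 / 6.1 × 10^-5 = 1.64 × 10^-10
From the ICE table, Ka = [H+]²/(0.0843 − [H+]) = 1.64 × 10^-10.
Assume [H+] ≪ 0.0843: [H+] ≈ √(1.64 × 10^-10 × 0.0843) = 3.72 × 10^-6 M
Check: 0.0044% ionized — well under 5%, approximation valid.
pH = −log[H+] = −log(3.72 × 10^-6) = 5.43

pH = 5.43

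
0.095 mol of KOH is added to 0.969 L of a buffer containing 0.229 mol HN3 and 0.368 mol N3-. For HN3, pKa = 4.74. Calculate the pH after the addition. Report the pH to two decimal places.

OH- converts HN3 to N3-: HN3 → 0.134 mol, N3- → 0.463 mol.
Henderson–Hasselbalch with mole ratio 0.463/0.134: pH = 4.74 + (+0.538)

pH = 5.28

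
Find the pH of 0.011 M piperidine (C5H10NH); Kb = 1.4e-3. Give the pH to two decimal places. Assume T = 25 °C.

pH = 11.52

C5H10NH + H2O ⇌ C5H10NH2+ + OH-
Let x = [OH-] at equilibrium. Kb = x²/(0.011 − x).
Here C₀/Kb ≈ 7.86, so the small-x approximation fails. Use the quadratic:
x = [−0.0014 + √(0.0014² + 6.16e-05)]/2 = 3.29 × 10^-3 M
pOH = 2.48, so pH = 14.00 − pOH = 11.52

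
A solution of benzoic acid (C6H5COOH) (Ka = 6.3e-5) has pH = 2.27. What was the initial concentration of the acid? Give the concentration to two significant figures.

C₀ = 4.6 × 10^-1 M

[H+] = 10^(-2.27) = 5.37 × 10^-3 M = x
Ka = x²/(C₀ − x) ⇒ C₀ = x + x²/Ka
C₀ = 5.37 × 10^-3 + (5.37 × 10^-3)²/(6.3 × 10^-5) = 4.63 × 10^-1 M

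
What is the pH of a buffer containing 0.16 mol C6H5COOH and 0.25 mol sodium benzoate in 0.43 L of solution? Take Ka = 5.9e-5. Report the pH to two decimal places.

pKa = −log(5.9 × 10^-5) = 4.229
Henderson–Hasselbalch: pH = pKa + log([C6H5COO-]/[C6H5COOH]) = 4.229 + log(0.25/0.16)
pH = 4.229 + (+0.194) = 4.42

pH = 4.42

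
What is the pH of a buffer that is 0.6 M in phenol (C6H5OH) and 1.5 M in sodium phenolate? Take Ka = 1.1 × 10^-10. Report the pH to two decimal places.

pKa = −log(1.1 × 10^-10) = 9.959
Using pH = pKa + log([base]/[acid]) with [base]/[acid] = 1.5/0.6:
pH = 9.959 + (+0.398) = 10.36

pH = 10.36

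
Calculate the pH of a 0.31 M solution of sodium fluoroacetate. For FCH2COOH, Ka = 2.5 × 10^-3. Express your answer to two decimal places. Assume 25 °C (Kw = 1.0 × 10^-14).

FCH2COO- is the conjugate base of the weak acid FCH2COOH.
Kb = Kw/Ka = 1.0×10^-14 / 2.5 × 10^-3 = 4.00 × 10^-12
Kb = [OH-]²/(0.31 − [OH-]) = 4.00 × 10^-12
Assume [OH-] ≪ 0.31: [OH-] ≈ √(4.00 × 10^-12 × 0.31) = 1.11 × 10^-6 M
([OH-]/C₀ = 0.00036% < 5%, so the approximation holds.)
pOH = −log(1.11 × 10^-6) = 5.95; pH = 14.00 − 5.95 = 8.05

pH = 8.05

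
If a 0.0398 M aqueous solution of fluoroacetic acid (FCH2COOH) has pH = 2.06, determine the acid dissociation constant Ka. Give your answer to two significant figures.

Ka = 2.4 × 10^-3

[H+] = 10^(-2.06) = 8.71 × 10^-3 M
At equilibrium [HA] = 0.0398 − 8.71 × 10^-3 = 3.11 × 10^-2 M
Ka = [H+][A-]/[HA] = (8.71 × 10^-3)² / 3.11 × 10^-2 = 2.4 × 10^-3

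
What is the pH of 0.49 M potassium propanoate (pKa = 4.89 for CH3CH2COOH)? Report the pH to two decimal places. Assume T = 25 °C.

pH = 9.29

CH3CH2COO- is the conjugate base of the weak acid CH3CH2COOH.
Ka = 10^(−4.89) = 1.29 × 10^-5
Kb = Kw/Ka = 1.0×10^-14 / 1.29 × 10^-5 = 7.75 × 10^-10
Kb = x²/(0.49 − x) = 7.75 × 10^-10
Since Kb ≪ C₀, x ≈ √(Kb·C₀) = 1.95 × 10^-5 M.
pOH = −log(1.95 × 10^-5) = 4.71; pH = 14.00 − 4.71 = 9.29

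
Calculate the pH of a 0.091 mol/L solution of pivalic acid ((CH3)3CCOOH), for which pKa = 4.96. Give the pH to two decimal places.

pH = 3.00

(CH3)3CCOOH ⇌ (CH3)3CCOO- + H+
Ka = 10^(−4.96) = 1.10 × 10^-5
From the ICE table, Ka = x²/(0.091 − x) = 1.10 × 10^-5.
Neglecting x in the denominator: x = √(1.10 × 10^-5 × 0.091) = 1.00 × 10^-3 M
(x/C₀ = 1.1% < 5%, so the approximation holds.)
pH = −log[H+] = −log(1.00 × 10^-3) = 3.00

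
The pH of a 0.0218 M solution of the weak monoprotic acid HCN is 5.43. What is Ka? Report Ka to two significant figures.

Ka = 6.3 × 10^-10

[H+] = 10^(-5.43) = 3.72 × 10^-6 M
At equilibrium [HA] = 0.0218 − 3.72 × 10^-6 = 2.18 × 10^-2 M
Ka = [H+][A-]/[HA] = (3.72 × 10^-6)² / 2.18 × 10^-2 = 6.3 × 10^-10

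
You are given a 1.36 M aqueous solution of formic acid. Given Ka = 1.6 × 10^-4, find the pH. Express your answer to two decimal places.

HCOOH ⇌ HCOO- + H+
Ka = x²/(1.36 − x) = 1.6 × 10^-4
Neglecting x in the denominator: x = √(1.6 × 10^-4 × 1.36) = 1.48 × 10^-2 M
(x/C₀ = 1.1% < 5%, so the approximation holds.)
pH = −log(1.48 × 10^-2) = 1.83

pH = 1.83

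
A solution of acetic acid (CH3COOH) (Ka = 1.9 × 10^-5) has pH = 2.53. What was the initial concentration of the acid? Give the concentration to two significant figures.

[H+] = 10^(-2.53) = 2.95 × 10^-3 M = x
Ka = x²/(C₀ − x) ⇒ C₀ = x + x²/Ka
C₀ = 2.95 × 10^-3 + (2.95 × 10^-3)²/(1.9 × 10^-5) = 4.61 × 10^-1 M

C₀ = 4.6 × 10^-1 M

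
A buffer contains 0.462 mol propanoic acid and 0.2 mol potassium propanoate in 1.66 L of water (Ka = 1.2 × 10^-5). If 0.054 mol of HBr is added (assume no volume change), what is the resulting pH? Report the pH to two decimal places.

pH = 4.37

After neutralization: n(CH3CH2COOH) = 0.516 mol, n(CH3CH2COO-) = 0.146 mol.
pKa = −log(1.2 × 10^-5) = 4.921
Henderson–Hasselbalch with mole ratio 0.146/0.516: pH = 4.921 + (-0.548)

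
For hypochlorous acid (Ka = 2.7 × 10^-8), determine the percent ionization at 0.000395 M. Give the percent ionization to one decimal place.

HOCl ⇌ OCl- + H+; let x = [H+] at equilibrium.
x ≈ √(Ka·C₀) = √(2.7 × 10^-8 × 0.000395) = 3.27 × 10^-6 M
% ionization = x/C₀ × 100% = 3.27 × 10^-6/0.000395 × 100% = 0.8%

0.8%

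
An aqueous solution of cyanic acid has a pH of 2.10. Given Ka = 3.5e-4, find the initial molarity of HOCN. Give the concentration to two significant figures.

[H+] = 10^(-2.10) = 7.94 × 10^-3 M = x
Ka = x²/(C₀ − x) ⇒ C₀ = x + x²/Ka
C₀ = 7.94 × 10^-3 + (7.94 × 10^-3)²/(3.5 × 10^-4) = 1.88 × 10^-1 M

C₀ = 1.9 × 10^-1 M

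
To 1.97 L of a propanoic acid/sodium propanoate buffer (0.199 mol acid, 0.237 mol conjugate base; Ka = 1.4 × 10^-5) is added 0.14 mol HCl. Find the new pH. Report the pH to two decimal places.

pH = 4.31

After neutralization: n(CH3CH2COOH) = 0.339 mol, n(CH3CH2COO-) = 0.097 mol.
pKa = −log(1.4 × 10^-5) = 4.854
pH = pKa + log([A⁻]/[HA]) = 4.854 + log(0.097/0.339) = 4.854 -0.543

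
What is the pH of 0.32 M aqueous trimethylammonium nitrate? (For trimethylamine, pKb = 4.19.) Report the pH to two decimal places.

(CH3)3NH+ is the conjugate acid of the weak base (CH3)3N.
Kb = 10^(−4.19) = 6.46 × 10^-5
Ka = Kw/Kb = 1.0×10^-14 / 6.46 × 10^-5 = 1.55 × 10^-10
From the ICE table, Ka = [H+]²/(0.32 − [H+]) = 1.55 × 10^-10.
Neglecting [H+] in the denominator: [H+] = √(1.55 × 10^-10 × 0.32) = 7.04 × 10^-6 M
([H+]/C₀ = 0.0022% < 5%, so the approximation holds.)
pH = −log[H+] = −log(7.04 × 10^-6) = 5.15

pH = 5.15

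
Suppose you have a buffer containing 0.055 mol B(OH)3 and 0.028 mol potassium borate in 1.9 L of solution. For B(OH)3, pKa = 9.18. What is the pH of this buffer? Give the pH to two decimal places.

Henderson–Hasselbalch: pH = pKa + log([B(OH)4-]/[B(OH)3]) = 9.18 + log(0.028/0.055)
pH = 9.18 + (-0.293) = 8.89

pH = 8.89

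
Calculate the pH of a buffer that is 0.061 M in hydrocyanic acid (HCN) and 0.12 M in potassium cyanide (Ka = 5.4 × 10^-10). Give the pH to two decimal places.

pH = 9.56

pKa = −log(5.4 × 10^-10) = 9.268
pH = pKa + log([A⁻]/[HA]) = 9.268 + log(0.12/0.061)
pH = 9.268 + (+0.294) = 9.56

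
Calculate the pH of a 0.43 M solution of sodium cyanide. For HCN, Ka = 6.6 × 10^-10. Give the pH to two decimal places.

CN- is the conjugate base of the weak acid HCN.
Kb = Kw/Ka = 1.0×10^-14 / 6.6 × 10^-10 = 1.52 × 10^-5
From the ICE table, Kb = x²/(0.43 − x) = 1.52 × 10^-5.
Assume x ≪ 0.43: x ≈ √(1.52 × 10^-5 × 0.43) = 2.56 × 10^-3 M
(x/C₀ = 0.59% < 5%, so the approximation holds.)
pOH = −log(2.56 × 10^-3) = 2.59; pH = 14.00 − 2.59 = 11.41

pH = 11.41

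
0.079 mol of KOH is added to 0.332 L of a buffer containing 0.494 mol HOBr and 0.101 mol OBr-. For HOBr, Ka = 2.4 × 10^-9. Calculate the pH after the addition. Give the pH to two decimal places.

OH- converts HOBr to OBr-: HOBr → 0.415 mol, OBr- → 0.18 mol.
pKa = −log(2.4 × 10^-9) = 8.620
pH = pKa + log([A⁻]/[HA]) = 8.620 + log(0.18/0.415) = 8.620 -0.363

pH = 8.26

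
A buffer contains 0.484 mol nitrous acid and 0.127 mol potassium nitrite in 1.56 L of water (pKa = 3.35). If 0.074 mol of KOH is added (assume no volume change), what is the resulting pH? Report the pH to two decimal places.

pH = 3.04

OH- converts HNO2 to NO2-: HNO2 → 0.41 mol, NO2- → 0.201 mol.
pH = pKa + log([A⁻]/[HA]) = 3.35 + log(0.201/0.41) = 3.35 -0.310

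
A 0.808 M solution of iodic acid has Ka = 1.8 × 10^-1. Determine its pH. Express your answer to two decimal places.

HIO3 ⇌ IO3- + H+
From the ICE table, Ka = [H+]²/(0.808 − [H+]) = 1.8 × 10^-1.
[H+] is not negligible relative to C₀; solve [H+]² + 0.18·[H+] − 0.145 = 0.
[H+] = (−Ka + √(Ka² + 4·Ka·C₀))/2 = 3.02 × 10^-1 M
pH = −log[H+] = −log(3.02 × 10^-1) = 0.52

pH = 0.52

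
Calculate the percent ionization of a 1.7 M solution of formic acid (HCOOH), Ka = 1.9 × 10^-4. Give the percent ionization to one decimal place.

HCOOH ⇌ HCOO- + H+; let x = [H+] at equilibrium.
x ≈ √(Ka·C₀) = √(1.9 × 10^-4 × 1.7) = 1.80 × 10^-2 M
% ionization = x/C₀ × 100% = 1.80 × 10^-2/1.7 × 100% = 1.1%

1.1%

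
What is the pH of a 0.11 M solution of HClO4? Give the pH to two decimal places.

pH = 0.96

HClO4 is a strong acid and dissociates completely, so [H+] = 0.11 M.
pH = -log(0.11) = 0.96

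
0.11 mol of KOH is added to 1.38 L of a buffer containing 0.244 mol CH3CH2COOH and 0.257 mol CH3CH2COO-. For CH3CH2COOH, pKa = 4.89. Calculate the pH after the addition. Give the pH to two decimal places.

pH = 5.33

After neutralization: n(CH3CH2COOH) = 0.134 mol, n(CH3CH2COO-) = 0.367 mol.
pH = pKa + log([A⁻]/[HA]) = 4.89 + log(0.367/0.134) = 4.89 +0.438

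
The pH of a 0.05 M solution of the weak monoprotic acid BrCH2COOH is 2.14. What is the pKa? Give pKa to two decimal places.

pKa = 2.91

[H+] = 10^(-2.14) = 7.24 × 10^-3 M
At equilibrium [HA] = 0.05 − 7.24 × 10^-3 = 4.28 × 10^-2 M
Ka = [H+][A-]/[HA] = (7.24 × 10^-3)² / 4.28 × 10^-2 = 1.22 × 10^-3
pKa = -log(1.22 × 10^-3) = 2.91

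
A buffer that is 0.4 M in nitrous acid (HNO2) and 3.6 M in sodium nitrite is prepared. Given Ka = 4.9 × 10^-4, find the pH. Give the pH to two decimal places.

pH = 4.26

pKa = −log(4.9 × 10^-4) = 3.310
pH = pKa + log([A⁻]/[HA]) = 3.310 + log(3.6/0.4)
pH = 3.310 + (+0.954) = 4.26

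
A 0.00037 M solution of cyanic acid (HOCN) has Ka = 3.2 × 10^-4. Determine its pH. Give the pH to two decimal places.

pH = 3.66

HOCN ⇌ OCN- + H+
Ka = [H+]²/(0.00037 − [H+]) = 3.2 × 10^-4
The 5% rule fails; solving [H+]² + Ka·[H+] − Ka·C₀ = 0 exactly:
[H+] = [−0.00032 + √(0.00032² + 4.74e-07)]/2 = 2.19 × 10^-4 M
pH = −log[H+] = −log(2.19 × 10^-4) = 3.66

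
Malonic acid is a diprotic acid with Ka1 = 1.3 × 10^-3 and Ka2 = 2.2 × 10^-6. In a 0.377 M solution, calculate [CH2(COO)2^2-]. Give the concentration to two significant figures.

First ionization gives [H+] ≈ [CH2(COOH)COO-] = 2.15 × 10^-2 M.
Second step: Ka2 = [H+][CH2(COO)2^2-]/[CH2(COOH)COO-] ≈ [CH2(COO)2^2-] (since [H+] ≈ [CH2(COOH)COO-]).
So [CH2(COO)2^2-] ≈ Ka2.

2.2 × 10^-6 M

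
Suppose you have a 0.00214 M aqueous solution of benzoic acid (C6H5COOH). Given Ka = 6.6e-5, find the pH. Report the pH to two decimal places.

pH = 3.46

C6H5COOH ⇌ C6H5COO- + H+
From the ICE table, Ka = [H+]²/(0.00214 − [H+]) = 6.6 × 10^-5.
[H+] is not negligible relative to C₀; solve [H+]² + 6.6e-05·[H+] − 1.41e-07 = 0.
[H+] = [−6.6e-05 + √(6.6e-05² + 5.65e-07)]/2 = 3.44 × 10^-4 M
pH = −log[H+] = −log(3.44 × 10^-4) = 3.46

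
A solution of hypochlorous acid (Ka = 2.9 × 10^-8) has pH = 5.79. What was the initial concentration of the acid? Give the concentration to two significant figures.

C₀ = 9.2 × 10^-5 M

[H+] = 10^(-5.79) = 1.62 × 10^-6 M = x
Ka = x²/(C₀ − x) ⇒ C₀ = x + x²/Ka
C₀ = 1.62 × 10^-6 + (1.62 × 10^-6)²/(2.9 × 10^-8) = 9.21 × 10^-5 M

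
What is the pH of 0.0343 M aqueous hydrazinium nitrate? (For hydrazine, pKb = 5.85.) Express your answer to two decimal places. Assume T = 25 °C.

N2H5+ is the conjugate acid of the weak base N2H4.
Kb = 10^(−5.85) = 1.41 × 10^-6
Ka = Kw/Kb = 1.0×10^-14 / 1.41 × 10^-6 = 7.09 × 10^-9
Ka = [H+]²/(0.0343 − [H+]) = 7.09 × 10^-9
Since Ka ≪ C₀, [H+] ≈ √(Ka·C₀) = 1.56 × 10^-5 M.
pH = −log(1.56 × 10^-5) = 4.81

pH = 4.81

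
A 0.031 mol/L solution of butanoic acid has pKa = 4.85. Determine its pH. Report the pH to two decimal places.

pH = 3.18

CH3(CH2)2COOH ⇌ CH3(CH2)2COO- + H+
Ka = 10^(−4.85) = 1.41 × 10^-5
From the ICE table, Ka = [H+]²/(0.031 − [H+]) = 1.41 × 10^-5.
Since Ka ≪ C₀, [H+] ≈ √(Ka·C₀) = 6.61 × 10^-4 M.
pH = −log(6.61 × 10^-4) = 3.18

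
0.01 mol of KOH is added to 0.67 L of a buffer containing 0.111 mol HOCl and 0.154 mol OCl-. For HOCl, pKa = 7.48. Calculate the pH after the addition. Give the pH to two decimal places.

pH = 7.69

OH- converts HOCl to OCl-: HOCl → 0.101 mol, OCl- → 0.164 mol.
pH = pKa + log(n_OCl-/n_HOCl) = 7.48 + log(0.164/0.101) = 7.48 + (+0.211)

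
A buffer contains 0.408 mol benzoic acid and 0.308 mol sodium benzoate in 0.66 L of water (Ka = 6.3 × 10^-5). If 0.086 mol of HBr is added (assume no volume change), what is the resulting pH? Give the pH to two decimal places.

After neutralization: n(C6H5COOH) = 0.494 mol, n(C6H5COO-) = 0.222 mol.
pKa = −log(6.3 × 10^-5) = 4.201
Henderson–Hasselbalch with mole ratio 0.222/0.494: pH = 4.201 + (-0.347)

pH = 3.85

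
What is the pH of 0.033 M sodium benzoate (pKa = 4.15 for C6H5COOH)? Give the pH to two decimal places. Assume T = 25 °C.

C6H5COO- is the conjugate base of the weak acid C6H5COOH.
Ka = 10^(−4.15) = 7.08 × 10^-5
Kb = Kw/Ka = 1.0×10^-14 / 7.08 × 10^-5 = 1.41 × 10^-10
From the ICE table, Kb = [OH-]²/(0.033 − [OH-]) = 1.41 × 10^-10.
Neglecting [OH-] in the denominator: [OH-] = √(1.41 × 10^-10 × 0.033) = 2.16 × 10^-6 M
pOH = 5.67, so pH = 14.00 − pOH = 8.33

pH = 8.33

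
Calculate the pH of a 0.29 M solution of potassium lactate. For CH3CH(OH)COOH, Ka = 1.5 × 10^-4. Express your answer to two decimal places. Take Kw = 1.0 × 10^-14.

CH3CH(OH)COO- is the conjugate base of the weak acid CH3CH(OH)COOH.
Kb = Kw/Ka = 1.0×10^-14 / 1.5 × 10^-4 = 6.67 × 10^-11
Kb = x²/(0.29 − x) = 6.67 × 10^-11
Neglecting x in the denominator: x = √(6.67 × 10^-11 × 0.29) = 4.40 × 10^-6 M
(x/C₀ = 0.0015% < 5%, so the approximation holds.)
pOH = −log(4.40 × 10^-6) = 5.36; pH = 14.00 − 5.36 = 8.64

pH = 8.64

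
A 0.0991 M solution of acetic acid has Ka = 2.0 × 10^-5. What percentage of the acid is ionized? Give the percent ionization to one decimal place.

CH3COOH ⇌ CH3COO- + H+; let x = [H+] at equilibrium.
x ≈ √(Ka·C₀) = √(2.0 × 10^-5 × 0.0991) = 1.41 × 10^-3 M
Fraction ionized = 1.41 × 10^-3 / 0.0991 = 0.0142 → 1.4%

1.4%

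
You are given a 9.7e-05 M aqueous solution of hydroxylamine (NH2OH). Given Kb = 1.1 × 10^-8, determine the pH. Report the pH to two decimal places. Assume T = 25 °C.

pH = 8.01

NH2OH + H2O ⇌ NH3OH+ + OH-
From the ICE table, Kb = [OH-]²/(9.7e-05 − [OH-]) = 1.1 × 10^-8.
Assume [OH-] ≪ 9.7e-05: [OH-] ≈ √(1.1 × 10^-8 × 9.7e-05) = 1.03 × 10^-6 M
pOH = −log(1.03 × 10^-6) = 5.99; pH = 14.00 − 5.99 = 8.01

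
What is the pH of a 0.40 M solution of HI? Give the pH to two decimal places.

HI is a strong acid and dissociates completely, so [H+] = 0.40 M.
pH = -log(0.4) = 0.40

pH = 0.40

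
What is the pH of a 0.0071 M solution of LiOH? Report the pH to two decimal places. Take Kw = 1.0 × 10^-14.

pH = 11.85

LiOH is a strong base; [OH-] = 0.0071 M.
pOH = -log(0.0071) = 2.15
pH = 14.00 - 2.15 = 11.85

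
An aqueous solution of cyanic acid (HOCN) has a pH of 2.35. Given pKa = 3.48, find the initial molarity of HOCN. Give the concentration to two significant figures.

C₀ = 6.5 × 10^-2 M

[H+] = 10^(-2.35) = 4.47 × 10^-3 M = x
Ka = 10^(−3.48) = 3.31 × 10^-4
Ka = x²/(C₀ − x) ⇒ C₀ = x + x²/Ka
C₀ = 4.47 × 10^-3 + (4.47 × 10^-3)²/(3.31 × 10^-4) = 6.48 × 10^-2 M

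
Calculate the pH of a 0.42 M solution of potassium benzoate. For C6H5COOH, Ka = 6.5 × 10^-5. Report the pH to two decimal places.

pH = 8.91

C6H5COO- is the conjugate base of the weak acid C6H5COOH.
Kb = Kw/Ka = 1.0×10^-14 / 6.5 × 10^-5 = 1.54 × 10^-10
Kb = [OH-]²/(0.42 − [OH-]) = 1.54 × 10^-10
Since Kb ≪ C₀, [OH-] ≈ √(Kb·C₀) = 8.04 × 10^-6 M.
pOH = 5.09, so pH = 14.00 − pOH = 8.91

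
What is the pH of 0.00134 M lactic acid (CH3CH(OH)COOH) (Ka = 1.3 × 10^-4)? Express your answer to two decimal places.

pH = 3.45

CH3CH(OH)COOH ⇌ CH3CH(OH)COO- + H+
From the ICE table, Ka = [H+]²/(0.00134 − [H+]) = 1.3 × 10^-4.
The 5% rule fails; solving [H+]² + Ka·[H+] − Ka·C₀ = 0 exactly:
[H+] = [−0.00013 + √(0.00013² + 6.97e-07)]/2 = 3.57 × 10^-4 M
pH = −log[H+] = −log(3.57 × 10^-4) = 3.45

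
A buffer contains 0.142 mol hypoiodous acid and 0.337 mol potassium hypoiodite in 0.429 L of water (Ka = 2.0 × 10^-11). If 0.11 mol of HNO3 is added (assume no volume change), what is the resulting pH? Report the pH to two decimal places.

pH = 10.65

After neutralization: n(HOI) = 0.252 mol, n(OI-) = 0.227 mol.
pKa = −log(2.0 × 10^-11) = 10.699
pH = pKa + log([A⁻]/[HA]) = 10.699 + log(0.227/0.252) = 10.699 -0.045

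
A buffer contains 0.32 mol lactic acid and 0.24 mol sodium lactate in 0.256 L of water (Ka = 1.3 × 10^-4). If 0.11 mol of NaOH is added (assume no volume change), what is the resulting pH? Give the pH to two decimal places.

After neutralization: n(CH3CH(OH)COOH) = 0.21 mol, n(CH3CH(OH)COO-) = 0.35 mol.
pKa = −log(1.3 × 10^-4) = 3.886
pH = pKa + log([A⁻]/[HA]) = 3.886 + log(0.35/0.21) = 3.886 +0.222

pH = 4.11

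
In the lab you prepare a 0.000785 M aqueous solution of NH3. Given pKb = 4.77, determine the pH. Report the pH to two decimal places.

pH = 10.03

NH3 + H2O ⇌ NH4+ + OH-
Kb = 10^(−4.77) = 1.70 × 10^-5
Kb = x²/(0.000785 − x) = 1.70 × 10^-5
Here C₀/Kb ≈ 46.2, so the small-x approximation fails. Use the quadratic:
x = [−1.7e-05 + √(1.7e-05² + 5.34e-08)]/2 = 1.07 × 10^-4 M
pOH = −log(1.07 × 10^-4) = 3.97; pH = 14.00 − 3.97 = 10.03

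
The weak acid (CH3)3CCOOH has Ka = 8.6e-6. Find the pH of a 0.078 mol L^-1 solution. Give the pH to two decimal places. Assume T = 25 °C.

pH = 3.09

(CH3)3CCOOH ⇌ (CH3)3CCOO- + H+
From the ICE table, Ka = x²/(0.078 − x) = 8.6 × 10^-6.
Assume x ≪ 0.078: x ≈ √(8.6 × 10^-6 × 0.078) = 8.19 × 10^-4 M
pH = −log(8.19 × 10^-4) = 3.09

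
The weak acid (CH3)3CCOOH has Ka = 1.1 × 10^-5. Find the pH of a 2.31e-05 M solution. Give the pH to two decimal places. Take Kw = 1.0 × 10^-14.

pH = 4.94

(CH3)3CCOOH ⇌ (CH3)3CCOO- + H+
Ka = x²/(2.31e-05 − x) = 1.1 × 10^-5
The 5% rule fails; solving x² + Ka·x − Ka·C₀ = 0 exactly:
x = (−Ka + √(Ka² + 4·Ka·C₀))/2 = 1.14 × 10^-5 M
pH = −log(1.14 × 10^-5) = 4.94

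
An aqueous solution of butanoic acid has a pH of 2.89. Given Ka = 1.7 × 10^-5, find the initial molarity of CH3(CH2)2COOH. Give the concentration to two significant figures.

[H+] = 10^(-2.89) = 1.29 × 10^-3 M = x
Ka = x²/(C₀ − x) ⇒ C₀ = x + x²/Ka
C₀ = 1.29 × 10^-3 + (1.29 × 10^-3)²/(1.7 × 10^-5) = 9.92 × 10^-2 M

C₀ = 9.9 × 10^-2 M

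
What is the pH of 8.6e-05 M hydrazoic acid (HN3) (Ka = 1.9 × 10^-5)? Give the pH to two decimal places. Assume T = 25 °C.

pH = 4.49

HN3 ⇌ N3- + H+
Ka = [H+]²/(8.6e-05 − [H+]) = 1.9 × 10^-5
The 5% rule fails; solving [H+]² + Ka·[H+] − Ka·C₀ = 0 exactly:
[H+] = [−1.9e-05 + √(1.9e-05² + 6.54e-09)]/2 = 3.20 × 10^-5 M
pH = −log(3.20 × 10^-5) = 4.49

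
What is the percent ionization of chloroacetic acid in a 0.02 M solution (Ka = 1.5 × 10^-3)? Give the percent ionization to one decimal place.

ClCH2COOH ⇌ ClCH2COO- + H+; let x = [H+] at equilibrium.
Ka = x²/(C₀ − x); solving the quadratic gives x = 4.78 × 10^-3 M.
% ionization = x/C₀ × 100% = 4.78 × 10^-3/0.02 × 100% = 23.9%

23.9%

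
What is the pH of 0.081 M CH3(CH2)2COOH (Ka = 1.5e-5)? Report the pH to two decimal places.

pH = 2.96

CH3(CH2)2COOH ⇌ CH3(CH2)2COO- + H+
From the ICE table, Ka = x²/(0.081 − x) = 1.5 × 10^-5.
Assume x ≪ 0.081: x ≈ √(1.5 × 10^-5 × 0.081) = 1.10 × 10^-3 M
(x/C₀ = 1.4% < 5%, so the approximation holds.)
pH = −log[H+] = −log(1.10 × 10^-3) = 2.96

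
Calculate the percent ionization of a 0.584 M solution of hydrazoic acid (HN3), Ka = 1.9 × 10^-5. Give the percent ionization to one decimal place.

0.6%

HN3 ⇌ N3- + H+; let x = [H+] at equilibrium.
x ≈ √(Ka·C₀) = √(1.9 × 10^-5 × 0.584) = 3.33 × 10^-3 M
Fraction ionized = 3.33 × 10^-3 / 0.584 = 0.0057 → 0.6%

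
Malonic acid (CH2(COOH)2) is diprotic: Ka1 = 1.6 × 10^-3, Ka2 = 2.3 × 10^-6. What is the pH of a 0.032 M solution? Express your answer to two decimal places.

pH = 2.19

Since Ka1 ≫ Ka2, the first ionization dominates [H+].
Ka1 = x²/(0.032 − x) = 1.6 × 10^-3
Solving the quadratic: x = (−Ka1 + √(Ka1² + 4·Ka1·C₀))/2 = 6.40 × 10^-3 M
pH = −log(6.40 × 10^-3) = 2.19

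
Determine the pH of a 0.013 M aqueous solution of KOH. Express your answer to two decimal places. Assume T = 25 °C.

KOH is a strong base; [OH-] = 0.013 M.
pOH = -log(0.013) = 1.89
pH = 14.00 - 1.89 = 12.11

pH = 12.11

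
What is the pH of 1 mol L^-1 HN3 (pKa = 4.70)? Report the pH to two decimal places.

pH = 2.35

HN3 ⇌ N3- + H+
Ka = 10^(−4.70) = 2.00 × 10^-5
From the ICE table, Ka = [H+]²/(1 − [H+]) = 2.00 × 10^-5.
Since Ka ≪ C₀, [H+] ≈ √(Ka·C₀) = 4.47 × 10^-3 M.
pH = −log(4.47 × 10^-3) = 2.35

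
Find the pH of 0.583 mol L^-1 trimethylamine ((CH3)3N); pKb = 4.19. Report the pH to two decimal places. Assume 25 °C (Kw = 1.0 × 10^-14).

(CH3)3N + H2O ⇌ (CH3)3NH+ + OH-
Kb = 10^(−4.19) = 6.46 × 10^-5
Kb = [OH-]²/(0.583 − [OH-]) = 6.46 × 10^-5
Neglecting [OH-] in the denominator: [OH-] = √(6.46 × 10^-5 × 0.583) = 6.14 × 10^-3 M
pOH = −log(6.14 × 10^-3) = 2.21; pH = 14.00 − 2.21 = 11.79

pH = 11.79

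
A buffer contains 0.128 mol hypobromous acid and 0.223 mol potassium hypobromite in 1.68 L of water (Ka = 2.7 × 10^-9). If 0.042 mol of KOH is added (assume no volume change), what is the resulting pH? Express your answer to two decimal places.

OH- converts HOBr to OBr-: HOBr → 0.086 mol, OBr- → 0.265 mol.
pKa = −log(2.7 × 10^-9) = 8.569
Henderson–Hasselbalch with mole ratio 0.265/0.086: pH = 8.569 + (+0.489)

pH = 9.06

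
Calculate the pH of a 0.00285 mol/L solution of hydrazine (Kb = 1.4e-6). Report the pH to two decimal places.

pH = 9.80

N2H4 + H2O ⇌ N2H5+ + OH-
Let x = [OH-] at equilibrium. Kb = x²/(0.00285 − x).
Assume x ≪ 0.00285: x ≈ √(1.4 × 10^-6 × 0.00285) = 6.32 × 10^-5 M
pOH = 4.20, so pH = 14.00 − pOH = 9.80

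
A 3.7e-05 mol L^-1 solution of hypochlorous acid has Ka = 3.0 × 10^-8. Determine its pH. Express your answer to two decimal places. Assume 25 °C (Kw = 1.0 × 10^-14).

HOCl ⇌ OCl- + H+
Ka = [H+]²/(3.7e-05 − [H+]) = 3.0 × 10^-8
Since Ka ≪ C₀, [H+] ≈ √(Ka·C₀) = 1.05 × 10^-6 M.
Check: 2.8% ionized — well under 5%, approximation valid.
pH = −log(1.05 × 10^-6) = 5.98

pH = 5.98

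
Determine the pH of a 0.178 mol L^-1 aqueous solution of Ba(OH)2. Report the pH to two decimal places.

Ba(OH)2 is a strong base (each formula unit releases 2 OH-); [OH-] = 0.356 M.
pOH = -log(0.356) = 0.45
pH = 14.00 - 0.45 = 13.55

pH = 13.55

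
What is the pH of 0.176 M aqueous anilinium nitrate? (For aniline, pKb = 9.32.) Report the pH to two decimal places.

pH = 2.72

C6H5NH3+ is the conjugate acid of the weak base C6H5NH2.
Kb = 10^(−9.32) = 4.79 × 10^-10
Ka = Kw/Kb = 1.0×10^-14 / 4.79 × 10^-10 = 2.09 × 10^-5
From the ICE table, Ka = x²/(0.176 − x) = 2.09 × 10^-5.
Since Ka ≪ C₀, x ≈ √(Ka·C₀) = 1.92 × 10^-3 M.
pH = −log[H+] = −log(1.92 × 10^-3) = 2.72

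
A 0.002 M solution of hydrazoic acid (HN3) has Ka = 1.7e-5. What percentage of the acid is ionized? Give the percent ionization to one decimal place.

8.8%

HN3 ⇌ N3- + H+; let x = [H+] at equilibrium.
Solve x² + 1.7e-05x − 3.4e-08 = 0 → x = 1.76 × 10^-4 M
Fraction ionized = 1.76 × 10^-4 / 0.002 = 0.0880 → 8.8%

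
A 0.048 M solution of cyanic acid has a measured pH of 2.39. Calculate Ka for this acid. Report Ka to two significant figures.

[H+] = 10^(-2.39) = 4.07 × 10^-3 M
At equilibrium [HA] = 0.048 − 4.07 × 10^-3 = 4.39 × 10^-2 M
Ka = [H+][A-]/[HA] = (4.07 × 10^-3)² / 4.39 × 10^-2 = 3.8 × 10^-4

Ka = 3.8 × 10^-4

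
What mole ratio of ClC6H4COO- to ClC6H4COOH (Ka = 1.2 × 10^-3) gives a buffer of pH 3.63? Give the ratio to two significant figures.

pKa = -log(1.2 × 10^-3) = 2.921
pH = pKa + log(r) ⇒ log(r) = 3.63 − 2.921 = +0.709
r = [ClC6H4COO-]/[ClC6H4COOH] = 10^(+0.709) = 5.12

ratio = 5.1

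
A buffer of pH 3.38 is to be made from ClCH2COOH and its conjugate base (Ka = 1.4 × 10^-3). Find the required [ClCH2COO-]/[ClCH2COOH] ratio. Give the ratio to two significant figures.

ratio = 3.4

pKa = -log(1.4 × 10^-3) = 2.854
pH = pKa + log(r) ⇒ log(r) = 3.38 − 2.854 = +0.526
r = [ClCH2COO-]/[ClCH2COOH] = 10^(+0.526) = 3.36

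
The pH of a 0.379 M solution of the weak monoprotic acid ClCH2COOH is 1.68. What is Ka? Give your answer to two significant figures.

[H+] = 10^(-1.68) = 2.09 × 10^-2 M
At equilibrium [HA] = 0.379 − 2.09 × 10^-2 = 3.58 × 10^-1 M
Ka = [H+][A-]/[HA] = (2.09 × 10^-2)² / 3.58 × 10^-1 = 1.2 × 10^-3

Ka = 1.2 × 10^-3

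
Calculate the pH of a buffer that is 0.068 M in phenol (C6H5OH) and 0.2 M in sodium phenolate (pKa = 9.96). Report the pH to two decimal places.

pH = 10.43

Using pH = pKa + log([base]/[acid]) with [base]/[acid] = 0.2/0.068:
pH = 9.96 + (+0.469) = 10.43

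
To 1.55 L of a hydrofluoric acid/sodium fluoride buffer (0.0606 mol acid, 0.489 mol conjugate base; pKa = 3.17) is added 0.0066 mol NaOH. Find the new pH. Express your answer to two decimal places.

After neutralization: n(HF) = 0.054 mol, n(F-) = 0.496 mol.
pH = pKa + log(n_F-/n_HF) = 3.17 + log(0.496/0.054) = 3.17 + (+0.963)

pH = 4.13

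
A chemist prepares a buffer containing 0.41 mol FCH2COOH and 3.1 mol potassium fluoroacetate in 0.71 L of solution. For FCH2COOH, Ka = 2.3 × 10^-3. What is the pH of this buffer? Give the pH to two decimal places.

pH = 3.52

pKa = −log(2.3 × 10^-3) = 2.638
pH = pKa + log([A⁻]/[HA]) = 2.638 + log(3.1/0.41)
pH = 2.638 + (+0.879) = 3.52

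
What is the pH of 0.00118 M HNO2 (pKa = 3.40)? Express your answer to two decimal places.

pH = 3.29

HNO2 ⇌ NO2- + H+
Ka = 10^(−3.40) = 3.98 × 10^-4
Let x = [H+] at equilibrium. Ka = x²/(0.00118 − x).
Here C₀/Ka ≈ 2.96, so the small-x approximation fails. Use the quadratic:
x = (−Ka + √(Ka² + 4·Ka·C₀))/2 = 5.15 × 10^-4 M
pH = −log[H+] = −log(5.15 × 10^-4) = 3.29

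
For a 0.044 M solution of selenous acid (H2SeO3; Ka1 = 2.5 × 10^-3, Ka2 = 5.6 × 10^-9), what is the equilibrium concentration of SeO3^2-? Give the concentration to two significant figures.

First ionization gives [H+] ≈ [HSeO3-] = 9.31 × 10^-3 M.
Second step: Ka2 = [H+][SeO3^2-]/[HSeO3-] ≈ [SeO3^2-] (since [H+] ≈ [HSeO3-]).
So [SeO3^2-] ≈ Ka2.

5.6 × 10^-9 M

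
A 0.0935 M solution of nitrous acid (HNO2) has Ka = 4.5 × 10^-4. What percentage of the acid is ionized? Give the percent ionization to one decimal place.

6.7%

HNO2 ⇌ NO2- + H+; let x = [H+] at equilibrium.
Solve x² + 0.00045x − 4.21e-05 = 0 → x = 6.27 × 10^-3 M
% ionization = x/C₀ × 100% = 6.27 × 10^-3/0.0935 × 100% = 6.7%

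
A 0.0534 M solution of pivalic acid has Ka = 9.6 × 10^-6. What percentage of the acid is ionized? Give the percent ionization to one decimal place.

1.3%

(CH3)3CCOOH ⇌ (CH3)3CCOO- + H+; let x = [H+] at equilibrium.
x ≈ √(Ka·C₀) = √(9.6 × 10^-6 × 0.0534) = 7.16 × 10^-4 M
% ionization = x/C₀ × 100% = 7.16 × 10^-4/0.0534 × 100% = 1.3%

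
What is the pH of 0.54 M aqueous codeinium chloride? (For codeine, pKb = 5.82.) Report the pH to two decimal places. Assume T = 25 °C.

pH = 4.22

C18H22NO3+ is the conjugate acid of the weak base C18H21NO3.
Kb = 10^(−5.82) = 1.51 × 10^-6
Ka = Kw/Kb = 1.0×10^-14 / 1.51 × 10^-6 = 6.62 × 10^-9
Ka = [H+]²/(0.54 − [H+]) = 6.62 × 10^-9
Assume [H+] ≪ 0.54: [H+] ≈ √(6.62 × 10^-9 × 0.54) = 5.98 × 10^-5 M
([H+]/C₀ = 0.011% < 5%, so the approximation holds.)
pH = −log(5.98 × 10^-5) = 4.22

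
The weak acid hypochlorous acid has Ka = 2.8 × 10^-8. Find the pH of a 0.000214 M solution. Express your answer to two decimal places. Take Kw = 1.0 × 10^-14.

HOCl ⇌ OCl- + H+
Ka = [H+]²/(0.000214 − [H+]) = 2.8 × 10^-8
Since Ka ≪ C₀, [H+] ≈ √(Ka·C₀) = 2.45 × 10^-6 M.
([H+]/C₀ = 1.1% < 5%, so the approximation holds.)
pH = −log(2.45 × 10^-6) = 5.61

pH = 5.61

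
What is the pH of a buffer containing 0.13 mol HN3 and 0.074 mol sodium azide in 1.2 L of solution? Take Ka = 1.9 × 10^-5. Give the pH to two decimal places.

pH = 4.48

pKa = −log(1.9 × 10^-5) = 4.721
pH = pKa + log([A⁻]/[HA]) = 4.721 + log(0.074/0.13)
pH = 4.721 + (-0.245) = 4.48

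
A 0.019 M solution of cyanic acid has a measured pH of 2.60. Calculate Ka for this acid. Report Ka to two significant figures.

[H+] = 10^(-2.60) = 2.51 × 10^-3 M
At equilibrium [HA] = 0.019 − 2.51 × 10^-3 = 1.65 × 10^-2 M
Ka = [H+][A-]/[HA] = (2.51 × 10^-3)² / 1.65 × 10^-2 = 3.8 × 10^-4

Ka = 3.8 × 10^-4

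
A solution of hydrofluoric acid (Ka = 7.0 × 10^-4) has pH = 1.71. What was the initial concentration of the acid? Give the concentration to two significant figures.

[H+] = 10^(-1.71) = 1.95 × 10^-2 M = x
Ka = x²/(C₀ − x) ⇒ C₀ = x + x²/Ka
C₀ = 1.95 × 10^-2 + (1.95 × 10^-2)²/(7.0 × 10^-4) = 5.63 × 10^-1 M

C₀ = 5.6 × 10^-1 M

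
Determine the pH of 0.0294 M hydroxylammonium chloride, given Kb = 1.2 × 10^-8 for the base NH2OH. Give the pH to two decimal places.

pH = 3.81

NH3OH+ is the conjugate acid of the weak base NH2OH.
Ka = Kw/Kb = 1.0×10^-14 / 1.2 × 10^-8 = 8.33 × 10^-7
From the ICE table, Ka = x²/(0.0294 − x) = 8.33 × 10^-7.
Since Ka ≪ C₀, x ≈ √(Ka·C₀) = 1.56 × 10^-4 M.
Check: 0.53% ionized — well under 5%, approximation valid.
pH = −log(1.56 × 10^-4) = 3.81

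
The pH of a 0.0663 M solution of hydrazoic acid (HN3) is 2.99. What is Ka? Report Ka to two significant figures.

[H+] = 10^(-2.99) = 1.02 × 10^-3 M
At equilibrium [HA] = 0.0663 − 1.02 × 10^-3 = 6.53 × 10^-2 M
Ka = [H+][A-]/[HA] = (1.02 × 10^-3)² / 6.53 × 10^-2 = 1.6 × 10^-5

Ka = 1.6 × 10^-5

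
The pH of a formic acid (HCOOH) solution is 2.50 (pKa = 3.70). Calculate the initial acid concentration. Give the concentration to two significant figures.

C₀ = 5.3 × 10^-2 M

[H+] = 10^(-2.50) = 3.16 × 10^-3 M = x
Ka = 10^(−3.70) = 2.00 × 10^-4
Ka = x²/(C₀ − x) ⇒ C₀ = x + x²/Ka
C₀ = 3.16 × 10^-3 + (3.16 × 10^-3)²/(2.00 × 10^-4) = 5.31 × 10^-2 M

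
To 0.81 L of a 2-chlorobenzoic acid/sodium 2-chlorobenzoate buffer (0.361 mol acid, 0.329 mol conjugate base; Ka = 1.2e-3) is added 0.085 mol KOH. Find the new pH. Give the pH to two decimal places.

OH- converts ClC6H4COOH to ClC6H4COO-: ClC6H4COOH → 0.276 mol, ClC6H4COO- → 0.414 mol.
pKa = −log(1.2 × 10^-3) = 2.921
Henderson–Hasselbalch with mole ratio 0.414/0.276: pH = 2.921 + (+0.176)

pH = 3.10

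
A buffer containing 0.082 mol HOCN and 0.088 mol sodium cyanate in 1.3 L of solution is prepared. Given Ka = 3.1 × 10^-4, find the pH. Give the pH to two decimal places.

pKa = −log(3.1 × 10^-4) = 3.509
Henderson–Hasselbalch: pH = pKa + log([OCN-]/[HOCN]) = 3.509 + log(0.088/0.082)
pH = 3.509 + (+0.031) = 3.54

pH = 3.54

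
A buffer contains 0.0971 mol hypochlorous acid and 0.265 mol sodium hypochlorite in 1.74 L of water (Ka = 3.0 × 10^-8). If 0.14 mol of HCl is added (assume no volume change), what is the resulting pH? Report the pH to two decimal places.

Added H+ converts OCl- to HOCl: HOCl → 0.237 mol, OCl- → 0.125 mol.
pKa = −log(3.0 × 10^-8) = 7.523
Henderson–Hasselbalch with mole ratio 0.125/0.237: pH = 7.523 + (-0.278)

pH = 7.24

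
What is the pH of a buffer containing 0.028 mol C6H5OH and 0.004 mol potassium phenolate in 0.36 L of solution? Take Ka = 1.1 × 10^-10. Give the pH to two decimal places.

pH = 9.11

pKa = −log(1.1 × 10^-10) = 9.959
pH = pKa + log([A⁻]/[HA]) = 9.959 + log(0.004/0.028)
pH = 9.959 + (-0.845) = 9.11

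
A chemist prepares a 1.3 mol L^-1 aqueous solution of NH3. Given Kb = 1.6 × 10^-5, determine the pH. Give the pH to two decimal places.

NH3 + H2O ⇌ NH4+ + OH-
Let x = [OH-] at equilibrium. Kb = x²/(1.3 − x).
Since Kb ≪ C₀, x ≈ √(Kb·C₀) = 4.56 × 10^-3 M.
Check: 0.35% ionized — well under 5%, approximation valid.
pOH = −log(4.56 × 10^-3) = 2.34; pH = 14.00 − 2.34 = 11.66

pH = 11.66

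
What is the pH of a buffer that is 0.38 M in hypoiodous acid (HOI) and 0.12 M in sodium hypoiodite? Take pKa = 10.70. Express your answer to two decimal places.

Using pH = pKa + log([base]/[acid]) with [base]/[acid] = 0.12/0.38:
pH = 10.70 + (-0.501) = 10.20

pH = 10.20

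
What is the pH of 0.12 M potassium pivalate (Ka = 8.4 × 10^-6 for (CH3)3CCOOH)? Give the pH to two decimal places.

pH = 9.08

(CH3)3CCOO- is the conjugate base of the weak acid (CH3)3CCOOH.
Kb = Kw/Ka = 1.0×10^-14 / 8.4 × 10^-6 = 1.19 × 10^-9
Let x = [OH-] at equilibrium. Kb = x²/(0.12 − x).
Since Kb ≪ C₀, x ≈ √(Kb·C₀) = 1.19 × 10^-5 M.
(x/C₀ = 0.01% < 5%, so the approximation holds.)
pOH = 4.92, so pH = 14.00 − pOH = 9.08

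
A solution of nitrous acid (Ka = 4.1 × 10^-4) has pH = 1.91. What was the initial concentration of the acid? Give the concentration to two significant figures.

C₀ = 3.8 × 10^-1 M

[H+] = 10^(-1.91) = 1.23 × 10^-2 M = x
Ka = x²/(C₀ − x) ⇒ C₀ = x + x²/Ka
C₀ = 1.23 × 10^-2 + (1.23 × 10^-2)²/(4.1 × 10^-4) = 3.81 × 10^-1 M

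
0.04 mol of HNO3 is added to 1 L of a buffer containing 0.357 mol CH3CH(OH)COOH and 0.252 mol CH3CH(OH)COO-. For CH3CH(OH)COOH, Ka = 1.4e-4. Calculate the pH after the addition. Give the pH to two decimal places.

After neutralization: n(CH3CH(OH)COOH) = 0.397 mol, n(CH3CH(OH)COO-) = 0.212 mol.
pKa = −log(1.4 × 10^-4) = 3.854
Henderson–Hasselbalch with mole ratio 0.212/0.397: pH = 3.854 + (-0.272)

pH = 3.58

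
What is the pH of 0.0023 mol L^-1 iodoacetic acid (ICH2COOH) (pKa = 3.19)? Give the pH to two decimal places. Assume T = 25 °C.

pH = 3.03

ICH2COOH ⇌ ICH2COO- + H+
Ka = 10^(−3.19) = 6.46 × 10^-4
Ka = [H+]²/(0.0023 − [H+]) = 6.46 × 10^-4
[H+] is not negligible relative to C₀; solve [H+]² + 0.000646·[H+] − 1.49e-06 = 0.
[H+] = [−0.000646 + √(0.000646² + 5.94e-06)]/2 = 9.38 × 10^-4 M
pH = −log[H+] = −log(9.38 × 10^-4) = 3.03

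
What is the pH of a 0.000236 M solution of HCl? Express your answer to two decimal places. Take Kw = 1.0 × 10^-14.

pH = 3.63

HCl is a strong acid and dissociates completely, so [H+] = 0.000236 M.
pH = -log(0.000236) = 3.63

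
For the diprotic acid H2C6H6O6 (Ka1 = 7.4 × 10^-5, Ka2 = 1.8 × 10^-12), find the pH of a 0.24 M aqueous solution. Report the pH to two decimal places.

pH = 2.38

Ka1 ≫ Ka2, so treat the first dissociation as the only significant source of H+.
Ka1 = x²/(0.24 − x) = 7.4 × 10^-5
x ≈ √(7.4 × 10^-5 × 0.24) = 4.21 × 10^-3 M
pH = −log(4.21 × 10^-3) = 2.38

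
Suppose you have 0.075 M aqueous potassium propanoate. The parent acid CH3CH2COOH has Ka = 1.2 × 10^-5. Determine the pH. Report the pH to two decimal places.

pH = 8.90

CH3CH2COO- is the conjugate base of the weak acid CH3CH2COOH.
Kb = Kw/Ka = 1.0×10^-14 / 1.2 × 10^-5 = 8.33 × 10^-10
Let x = [OH-] at equilibrium. Kb = x²/(0.075 − x).
Assume x ≪ 0.075: x ≈ √(8.33 × 10^-10 × 0.075) = 7.90 × 10^-6 M
Check: 0.011% ionized — well under 5%, approximation valid.
pOH = 5.10, so pH = 14.00 − pOH = 8.90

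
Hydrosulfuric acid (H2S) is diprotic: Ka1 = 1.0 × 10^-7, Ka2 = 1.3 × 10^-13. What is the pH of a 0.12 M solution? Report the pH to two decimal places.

pH = 3.96

Ka1 ≫ Ka2, so treat the first dissociation as the only significant source of H+.
Ka1 = x²/(0.12 − x) = 1.0 × 10^-7
x ≈ √(1.0 × 10^-7 × 0.12) = 1.10 × 10^-4 M
pH = −log(1.10 × 10^-4) = 3.96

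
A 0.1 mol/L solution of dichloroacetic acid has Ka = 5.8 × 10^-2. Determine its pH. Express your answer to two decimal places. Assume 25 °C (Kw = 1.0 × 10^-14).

pH = 1.28

Cl2CHCOOH ⇌ Cl2CHCOO- + H+
Ka = [H+]²/(0.1 − [H+]) = 5.8 × 10^-2
Here C₀/Ka ≈ 1.72, so the small-[H+] approximation fails. Use the quadratic:
[H+] = [−0.058 + √(0.058² + 0.0232)]/2 = 5.25 × 10^-2 M
pH = −log(5.25 × 10^-2) = 1.28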